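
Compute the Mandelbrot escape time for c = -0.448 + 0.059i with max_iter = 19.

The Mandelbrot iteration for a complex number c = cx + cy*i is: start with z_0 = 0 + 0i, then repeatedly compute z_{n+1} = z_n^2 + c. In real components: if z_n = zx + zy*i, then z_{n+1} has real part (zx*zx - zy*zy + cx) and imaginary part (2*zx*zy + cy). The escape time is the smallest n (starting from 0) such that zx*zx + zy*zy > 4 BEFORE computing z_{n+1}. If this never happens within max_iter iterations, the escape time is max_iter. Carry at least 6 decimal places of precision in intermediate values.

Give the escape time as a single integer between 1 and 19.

z_0 = 0 + 0i, c = -0.4480 + 0.0590i
Iter 1: z = -0.4480 + 0.0590i, |z|^2 = 0.2042
Iter 2: z = -0.2508 + 0.0061i, |z|^2 = 0.0629
Iter 3: z = -0.3851 + 0.0559i, |z|^2 = 0.1515
Iter 4: z = -0.3028 + 0.0159i, |z|^2 = 0.0919
Iter 5: z = -0.3566 + 0.0494i, |z|^2 = 0.1296
Iter 6: z = -0.3233 + 0.0238i, |z|^2 = 0.1051
Iter 7: z = -0.3440 + 0.0436i, |z|^2 = 0.1203
Iter 8: z = -0.3315 + 0.0290i, |z|^2 = 0.1108
Iter 9: z = -0.3389 + 0.0398i, |z|^2 = 0.1165
Iter 10: z = -0.3347 + 0.0320i, |z|^2 = 0.1131
Iter 11: z = -0.3370 + 0.0376i, |z|^2 = 0.1150
Iter 12: z = -0.3358 + 0.0337i, |z|^2 = 0.1139
Iter 13: z = -0.3363 + 0.0364i, |z|^2 = 0.1144
Iter 14: z = -0.3362 + 0.0345i, |z|^2 = 0.1142
Iter 15: z = -0.3362 + 0.0358i, |z|^2 = 0.1143
Iter 16: z = -0.3363 + 0.0349i, |z|^2 = 0.1143
Iter 17: z = -0.3361 + 0.0355i, |z|^2 = 0.1143
Iter 18: z = -0.3363 + 0.0351i, |z|^2 = 0.1143

Answer: 19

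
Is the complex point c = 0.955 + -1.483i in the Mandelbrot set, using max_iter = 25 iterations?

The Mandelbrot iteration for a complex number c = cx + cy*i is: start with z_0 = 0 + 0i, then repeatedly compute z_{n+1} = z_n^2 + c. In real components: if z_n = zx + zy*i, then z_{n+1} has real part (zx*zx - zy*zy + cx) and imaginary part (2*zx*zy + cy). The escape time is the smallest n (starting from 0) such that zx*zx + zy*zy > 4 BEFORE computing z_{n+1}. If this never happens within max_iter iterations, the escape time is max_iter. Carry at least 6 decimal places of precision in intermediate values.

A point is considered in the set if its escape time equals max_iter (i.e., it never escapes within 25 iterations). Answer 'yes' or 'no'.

z_0 = 0 + 0i, c = 0.9550 + -1.4830i
Iter 1: z = 0.9550 + -1.4830i, |z|^2 = 3.1113
Iter 2: z = -0.3323 + -4.3155i, |z|^2 = 18.7342
Escaped at iteration 2

Answer: no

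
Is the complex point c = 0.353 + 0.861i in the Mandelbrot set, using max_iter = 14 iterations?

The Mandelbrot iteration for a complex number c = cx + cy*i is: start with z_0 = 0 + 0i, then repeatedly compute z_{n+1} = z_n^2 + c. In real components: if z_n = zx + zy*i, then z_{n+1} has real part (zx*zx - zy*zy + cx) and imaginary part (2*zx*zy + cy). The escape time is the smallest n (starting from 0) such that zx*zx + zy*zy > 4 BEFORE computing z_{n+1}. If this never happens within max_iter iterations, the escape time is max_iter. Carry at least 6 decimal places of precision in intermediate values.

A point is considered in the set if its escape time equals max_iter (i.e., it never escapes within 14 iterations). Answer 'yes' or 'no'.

Answer: no

Derivation:
z_0 = 0 + 0i, c = 0.3530 + 0.8610i
Iter 1: z = 0.3530 + 0.8610i, |z|^2 = 0.8659
Iter 2: z = -0.2637 + 1.4689i, |z|^2 = 2.2271
Iter 3: z = -1.7350 + 0.0863i, |z|^2 = 3.0178
Iter 4: z = 3.3559 + 0.5616i, |z|^2 = 11.5772
Escaped at iteration 4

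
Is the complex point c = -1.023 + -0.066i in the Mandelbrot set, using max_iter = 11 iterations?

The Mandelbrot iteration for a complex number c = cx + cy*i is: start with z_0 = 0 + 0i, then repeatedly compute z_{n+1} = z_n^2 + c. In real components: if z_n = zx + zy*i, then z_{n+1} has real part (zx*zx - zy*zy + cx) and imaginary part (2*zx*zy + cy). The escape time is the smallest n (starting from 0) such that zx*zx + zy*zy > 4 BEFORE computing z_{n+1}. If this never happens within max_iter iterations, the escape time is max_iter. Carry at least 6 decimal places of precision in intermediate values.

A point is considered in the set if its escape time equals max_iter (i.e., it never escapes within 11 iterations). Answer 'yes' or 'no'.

z_0 = 0 + 0i, c = -1.0230 + -0.0660i
Iter 1: z = -1.0230 + -0.0660i, |z|^2 = 1.0509
Iter 2: z = 0.0192 + 0.0690i, |z|^2 = 0.0051
Iter 3: z = -1.0274 + -0.0634i, |z|^2 = 1.0596
Iter 4: z = 0.0285 + 0.0642i, |z|^2 = 0.0049
Iter 5: z = -1.0263 + -0.0623i, |z|^2 = 1.0572
Iter 6: z = 0.0264 + 0.0620i, |z|^2 = 0.0045
Iter 7: z = -1.0261 + -0.0627i, |z|^2 = 1.0569
Iter 8: z = 0.0260 + 0.0627i, |z|^2 = 0.0046
Iter 9: z = -1.0263 + -0.0627i, |z|^2 = 1.0571
Iter 10: z = 0.0263 + 0.0628i, |z|^2 = 0.0046
Did not escape in 11 iterations → in set

Answer: yes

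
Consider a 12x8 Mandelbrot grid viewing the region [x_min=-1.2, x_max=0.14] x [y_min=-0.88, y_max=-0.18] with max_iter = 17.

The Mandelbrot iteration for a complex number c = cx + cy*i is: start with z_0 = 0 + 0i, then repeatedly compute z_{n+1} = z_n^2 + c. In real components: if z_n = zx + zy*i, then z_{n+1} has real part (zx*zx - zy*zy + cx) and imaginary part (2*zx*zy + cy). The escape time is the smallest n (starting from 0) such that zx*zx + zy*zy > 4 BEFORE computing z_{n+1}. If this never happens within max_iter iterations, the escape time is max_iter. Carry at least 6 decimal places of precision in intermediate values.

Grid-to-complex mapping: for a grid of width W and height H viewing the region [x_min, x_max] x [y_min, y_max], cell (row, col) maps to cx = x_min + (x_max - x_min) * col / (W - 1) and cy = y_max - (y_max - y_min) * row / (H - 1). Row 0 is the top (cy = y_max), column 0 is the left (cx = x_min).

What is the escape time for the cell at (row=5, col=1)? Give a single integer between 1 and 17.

Answer: 3

Derivation:
z_0 = 0 + 0i, c = -1.0782 + -0.6800i
Iter 1: z = -1.0782 + -0.6800i, |z|^2 = 1.6249
Iter 2: z = -0.3781 + 0.7863i, |z|^2 = 0.7613
Iter 3: z = -1.5535 + -1.2746i, |z|^2 = 4.0381
Escaped at iteration 3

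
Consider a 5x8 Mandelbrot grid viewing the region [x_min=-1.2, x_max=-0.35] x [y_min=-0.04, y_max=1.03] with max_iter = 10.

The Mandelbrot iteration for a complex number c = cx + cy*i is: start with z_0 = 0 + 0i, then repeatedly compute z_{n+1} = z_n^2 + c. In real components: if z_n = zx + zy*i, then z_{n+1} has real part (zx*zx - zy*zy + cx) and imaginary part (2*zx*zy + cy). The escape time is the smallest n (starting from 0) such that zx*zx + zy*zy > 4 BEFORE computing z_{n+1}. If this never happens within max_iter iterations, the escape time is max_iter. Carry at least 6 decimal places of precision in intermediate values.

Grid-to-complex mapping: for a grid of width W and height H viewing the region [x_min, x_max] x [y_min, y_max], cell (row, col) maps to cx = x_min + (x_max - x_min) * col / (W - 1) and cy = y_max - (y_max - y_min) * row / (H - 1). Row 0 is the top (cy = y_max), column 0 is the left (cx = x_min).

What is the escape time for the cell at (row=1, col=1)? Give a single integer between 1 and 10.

z_0 = 0 + 0i, c = -0.9875 + 0.8771i
Iter 1: z = -0.9875 + 0.8771i, |z|^2 = 1.7445
Iter 2: z = -0.7817 + -0.8552i, |z|^2 = 1.3425
Iter 3: z = -1.1078 + 2.2142i, |z|^2 = 6.1300
Escaped at iteration 3

Answer: 3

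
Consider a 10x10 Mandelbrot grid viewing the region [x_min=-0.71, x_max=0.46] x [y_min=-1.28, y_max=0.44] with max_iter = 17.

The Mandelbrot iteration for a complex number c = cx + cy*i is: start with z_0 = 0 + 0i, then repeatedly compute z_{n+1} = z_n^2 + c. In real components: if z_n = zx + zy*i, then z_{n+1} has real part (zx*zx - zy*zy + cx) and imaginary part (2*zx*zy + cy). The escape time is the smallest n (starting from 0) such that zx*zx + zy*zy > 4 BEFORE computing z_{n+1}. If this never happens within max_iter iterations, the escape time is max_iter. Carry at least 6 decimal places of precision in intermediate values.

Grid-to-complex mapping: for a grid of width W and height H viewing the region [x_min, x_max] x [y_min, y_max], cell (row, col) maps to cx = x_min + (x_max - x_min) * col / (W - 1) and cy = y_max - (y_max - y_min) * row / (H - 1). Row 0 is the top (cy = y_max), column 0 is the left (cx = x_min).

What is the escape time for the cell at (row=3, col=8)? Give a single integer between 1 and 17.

z_0 = 0 + 0i, c = 0.3300 + -0.1333i
Iter 1: z = 0.3300 + -0.1333i, |z|^2 = 0.1267
Iter 2: z = 0.4211 + -0.2213i, |z|^2 = 0.2263
Iter 3: z = 0.4584 + -0.3198i, |z|^2 = 0.3123
Iter 4: z = 0.4378 + -0.4265i, |z|^2 = 0.3736
Iter 5: z = 0.3399 + -0.5068i, |z|^2 = 0.3723
Iter 6: z = 0.1887 + -0.4778i, |z|^2 = 0.2639
Iter 7: z = 0.1373 + -0.3136i, |z|^2 = 0.1172
Iter 8: z = 0.2505 + -0.2195i, |z|^2 = 0.1109
Iter 9: z = 0.3446 + -0.2433i, |z|^2 = 0.1779
Iter 10: z = 0.3896 + -0.3010i, |z|^2 = 0.2423
Iter 11: z = 0.3912 + -0.3678i, |z|^2 = 0.2883
Iter 12: z = 0.3477 + -0.4211i, |z|^2 = 0.2982
Iter 13: z = 0.2736 + -0.4262i, |z|^2 = 0.2565
Iter 14: z = 0.2232 + -0.3665i, |z|^2 = 0.1842
Iter 15: z = 0.2455 + -0.2970i, |z|^2 = 0.1485
Iter 16: z = 0.3021 + -0.2791i, |z|^2 = 0.1692

Answer: 17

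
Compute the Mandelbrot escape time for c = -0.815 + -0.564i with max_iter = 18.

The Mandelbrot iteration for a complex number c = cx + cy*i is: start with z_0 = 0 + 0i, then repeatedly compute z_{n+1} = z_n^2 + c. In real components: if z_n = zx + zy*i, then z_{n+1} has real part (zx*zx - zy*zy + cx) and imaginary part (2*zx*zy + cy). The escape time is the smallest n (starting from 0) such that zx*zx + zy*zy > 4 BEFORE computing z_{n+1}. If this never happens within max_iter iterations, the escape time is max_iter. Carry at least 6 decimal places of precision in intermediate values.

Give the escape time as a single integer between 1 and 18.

z_0 = 0 + 0i, c = -0.8150 + -0.5640i
Iter 1: z = -0.8150 + -0.5640i, |z|^2 = 0.9823
Iter 2: z = -0.4689 + 0.3553i, |z|^2 = 0.3461
Iter 3: z = -0.7214 + -0.8972i, |z|^2 = 1.3254
Iter 4: z = -1.0995 + 0.7305i, |z|^2 = 1.7426
Iter 5: z = -0.1397 + -2.1704i, |z|^2 = 4.7302
Escaped at iteration 5

Answer: 5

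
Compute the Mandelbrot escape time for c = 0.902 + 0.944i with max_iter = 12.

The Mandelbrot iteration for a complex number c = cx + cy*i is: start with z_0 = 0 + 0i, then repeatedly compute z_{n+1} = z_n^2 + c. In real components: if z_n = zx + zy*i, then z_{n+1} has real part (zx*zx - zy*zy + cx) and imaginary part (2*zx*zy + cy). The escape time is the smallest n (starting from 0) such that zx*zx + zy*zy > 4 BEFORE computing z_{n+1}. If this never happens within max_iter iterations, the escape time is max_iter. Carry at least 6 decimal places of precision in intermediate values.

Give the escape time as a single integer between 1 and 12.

Answer: 2

Derivation:
z_0 = 0 + 0i, c = 0.9020 + 0.9440i
Iter 1: z = 0.9020 + 0.9440i, |z|^2 = 1.7047
Iter 2: z = 0.8245 + 2.6470i, |z|^2 = 7.6862
Escaped at iteration 2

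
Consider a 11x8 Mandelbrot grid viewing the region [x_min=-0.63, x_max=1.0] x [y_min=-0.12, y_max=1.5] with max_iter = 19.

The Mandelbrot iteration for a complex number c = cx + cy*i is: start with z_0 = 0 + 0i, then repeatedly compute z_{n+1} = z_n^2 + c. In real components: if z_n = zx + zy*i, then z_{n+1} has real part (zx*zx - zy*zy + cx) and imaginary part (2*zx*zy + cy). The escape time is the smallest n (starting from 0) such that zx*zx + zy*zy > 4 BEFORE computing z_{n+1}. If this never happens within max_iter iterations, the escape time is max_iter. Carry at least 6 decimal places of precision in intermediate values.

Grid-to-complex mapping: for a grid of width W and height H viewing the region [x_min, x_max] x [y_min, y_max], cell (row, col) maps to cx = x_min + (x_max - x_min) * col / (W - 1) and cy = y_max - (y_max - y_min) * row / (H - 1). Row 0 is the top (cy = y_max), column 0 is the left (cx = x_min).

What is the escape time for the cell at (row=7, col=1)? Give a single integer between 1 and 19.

Answer: 19

Derivation:
z_0 = 0 + 0i, c = -0.4670 + -0.1200i
Iter 1: z = -0.4670 + -0.1200i, |z|^2 = 0.2325
Iter 2: z = -0.2633 + -0.0079i, |z|^2 = 0.0694
Iter 3: z = -0.3977 + -0.1158i, |z|^2 = 0.1716
Iter 4: z = -0.3222 + -0.0279i, |z|^2 = 0.1046
Iter 5: z = -0.3639 + -0.1020i, |z|^2 = 0.1429
Iter 6: z = -0.3450 + -0.0457i, |z|^2 = 0.1211
Iter 7: z = -0.3501 + -0.0885i, |z|^2 = 0.1304
Iter 8: z = -0.3523 + -0.0581i, |z|^2 = 0.1275
Iter 9: z = -0.3463 + -0.0791i, |z|^2 = 0.1262
Iter 10: z = -0.3533 + -0.0652i, |z|^2 = 0.1291
Iter 11: z = -0.3464 + -0.0739i, |z|^2 = 0.1255
Iter 12: z = -0.3525 + -0.0688i, |z|^2 = 0.1290
Iter 13: z = -0.3475 + -0.0715i, |z|^2 = 0.1259
Iter 14: z = -0.3514 + -0.0703i, |z|^2 = 0.1284
Iter 15: z = -0.3485 + -0.0706i, |z|^2 = 0.1264
Iter 16: z = -0.3505 + -0.0708i, |z|^2 = 0.1279
Iter 17: z = -0.3491 + -0.0704i, |z|^2 = 0.1268
Iter 18: z = -0.3501 + -0.0709i, |z|^2 = 0.1276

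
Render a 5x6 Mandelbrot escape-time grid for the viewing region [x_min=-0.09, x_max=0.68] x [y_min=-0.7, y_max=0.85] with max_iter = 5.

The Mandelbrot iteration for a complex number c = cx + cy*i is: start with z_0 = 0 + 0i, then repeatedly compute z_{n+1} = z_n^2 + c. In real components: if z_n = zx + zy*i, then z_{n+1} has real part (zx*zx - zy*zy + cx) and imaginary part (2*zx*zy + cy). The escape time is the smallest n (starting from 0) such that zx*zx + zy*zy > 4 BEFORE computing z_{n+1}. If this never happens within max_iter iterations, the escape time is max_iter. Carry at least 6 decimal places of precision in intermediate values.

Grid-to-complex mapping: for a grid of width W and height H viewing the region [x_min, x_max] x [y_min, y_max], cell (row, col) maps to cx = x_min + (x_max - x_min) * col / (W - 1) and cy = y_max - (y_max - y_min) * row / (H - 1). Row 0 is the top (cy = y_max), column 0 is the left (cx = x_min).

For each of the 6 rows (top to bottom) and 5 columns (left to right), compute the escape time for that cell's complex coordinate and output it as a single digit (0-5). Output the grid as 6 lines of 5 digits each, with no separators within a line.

Answer: 55432
55553
55553
55553
55553
55543

Derivation:
(row=0, col=0): c = -0.0900 + 0.8500i → escape time 5
(row=0, col=1): c = 0.1025 + 0.8500i → escape time 5
(row=0, col=2): c = 0.2950 + 0.8500i → escape time 4
(row=0, col=3): c = 0.4875 + 0.8500i → escape time 3
(row=0, col=4): c = 0.6800 + 0.8500i → escape time 2
(row=1, col=0): c = -0.0900 + 0.5400i → escape time 5
(row=1, col=1): c = 0.1025 + 0.5400i → escape time 5
(row=1, col=2): c = 0.2950 + 0.5400i → escape time 5
(row=1, col=3): c = 0.4875 + 0.5400i → escape time 5
(row=1, col=4): c = 0.6800 + 0.5400i → escape time 3
(row=2, col=0): c = -0.0900 + 0.2300i → escape time 5
(row=2, col=1): c = 0.1025 + 0.2300i → escape time 5
(row=2, col=2): c = 0.2950 + 0.2300i → escape time 5
(row=2, col=3): c = 0.4875 + 0.2300i → escape time 5
(row=2, col=4): c = 0.6800 + 0.2300i → escape time 3
(row=3, col=0): c = -0.0900 + -0.0800i → escape time 5
(row=3, col=1): c = 0.1025 + -0.0800i → escape time 5
(row=3, col=2): c = 0.2950 + -0.0800i → escape time 5
(row=3, col=3): c = 0.4875 + -0.0800i → escape time 5
(row=3, col=4): c = 0.6800 + -0.0800i → escape time 3
(row=4, col=0): c = -0.0900 + -0.3900i → escape time 5
(row=4, col=1): c = 0.1025 + -0.3900i → escape time 5
(row=4, col=2): c = 0.2950 + -0.3900i → escape time 5
(row=4, col=3): c = 0.4875 + -0.3900i → escape time 5
(row=4, col=4): c = 0.6800 + -0.3900i → escape time 3
(row=5, col=0): c = -0.0900 + -0.7000i → escape time 5
(row=5, col=1): c = 0.1025 + -0.7000i → escape time 5
(row=5, col=2): c = 0.2950 + -0.7000i → escape time 5
(row=5, col=3): c = 0.4875 + -0.7000i → escape time 4
(row=5, col=4): c = 0.6800 + -0.7000i → escape time 3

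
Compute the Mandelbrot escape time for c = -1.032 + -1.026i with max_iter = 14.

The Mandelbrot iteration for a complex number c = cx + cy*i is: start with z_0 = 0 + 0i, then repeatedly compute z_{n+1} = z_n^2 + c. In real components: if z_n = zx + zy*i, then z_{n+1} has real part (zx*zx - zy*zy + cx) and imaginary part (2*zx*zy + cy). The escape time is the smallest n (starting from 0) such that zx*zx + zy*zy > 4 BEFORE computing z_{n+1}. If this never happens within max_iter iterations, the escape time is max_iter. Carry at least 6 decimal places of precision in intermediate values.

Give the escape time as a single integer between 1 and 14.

Answer: 3

Derivation:
z_0 = 0 + 0i, c = -1.0320 + -1.0260i
Iter 1: z = -1.0320 + -1.0260i, |z|^2 = 2.1177
Iter 2: z = -1.0197 + 1.0917i, |z|^2 = 2.2314
Iter 3: z = -1.1840 + -3.2522i, |z|^2 = 11.9790
Escaped at iteration 3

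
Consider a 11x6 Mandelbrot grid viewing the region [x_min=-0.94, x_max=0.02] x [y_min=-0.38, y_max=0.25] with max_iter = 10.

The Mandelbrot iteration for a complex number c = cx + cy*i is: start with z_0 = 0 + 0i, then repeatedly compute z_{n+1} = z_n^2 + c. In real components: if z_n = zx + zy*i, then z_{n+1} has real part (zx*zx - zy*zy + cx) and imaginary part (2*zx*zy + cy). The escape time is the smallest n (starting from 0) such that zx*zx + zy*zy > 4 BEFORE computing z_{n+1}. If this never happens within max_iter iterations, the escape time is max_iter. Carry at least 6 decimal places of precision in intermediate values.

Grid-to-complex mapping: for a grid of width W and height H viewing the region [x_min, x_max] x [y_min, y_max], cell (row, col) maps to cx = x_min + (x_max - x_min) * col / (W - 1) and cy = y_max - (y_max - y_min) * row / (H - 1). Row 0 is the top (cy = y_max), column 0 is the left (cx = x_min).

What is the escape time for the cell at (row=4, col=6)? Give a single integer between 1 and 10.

Answer: 10

Derivation:
z_0 = 0 + 0i, c = -0.3640 + -0.2540i
Iter 1: z = -0.3640 + -0.2540i, |z|^2 = 0.1970
Iter 2: z = -0.2960 + -0.0691i, |z|^2 = 0.0924
Iter 3: z = -0.2811 + -0.2131i, |z|^2 = 0.1245
Iter 4: z = -0.3304 + -0.1342i, |z|^2 = 0.1271
Iter 5: z = -0.2729 + -0.1653i, |z|^2 = 0.1018
Iter 6: z = -0.3169 + -0.1638i, |z|^2 = 0.1272
Iter 7: z = -0.2904 + -0.1502i, |z|^2 = 0.1069
Iter 8: z = -0.3022 + -0.1668i, |z|^2 = 0.1192
Iter 9: z = -0.3005 + -0.1532i, |z|^2 = 0.1138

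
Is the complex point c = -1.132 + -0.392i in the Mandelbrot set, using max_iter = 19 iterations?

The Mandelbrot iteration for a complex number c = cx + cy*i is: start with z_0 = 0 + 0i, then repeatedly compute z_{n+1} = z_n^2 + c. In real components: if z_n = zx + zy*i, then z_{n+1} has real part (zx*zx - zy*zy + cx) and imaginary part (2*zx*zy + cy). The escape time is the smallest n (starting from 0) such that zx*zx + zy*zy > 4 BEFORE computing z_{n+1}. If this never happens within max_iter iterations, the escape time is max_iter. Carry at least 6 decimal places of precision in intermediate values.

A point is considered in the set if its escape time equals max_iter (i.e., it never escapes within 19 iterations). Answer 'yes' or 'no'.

Answer: no

Derivation:
z_0 = 0 + 0i, c = -1.1320 + -0.3920i
Iter 1: z = -1.1320 + -0.3920i, |z|^2 = 1.4351
Iter 2: z = -0.0042 + 0.4955i, |z|^2 = 0.2455
Iter 3: z = -1.3775 + -0.3962i, |z|^2 = 2.0545
Iter 4: z = 0.6085 + 0.6995i, |z|^2 = 0.8596
Iter 5: z = -1.2511 + 0.4593i, |z|^2 = 1.7761
Iter 6: z = 0.2222 + -1.5413i, |z|^2 = 2.4250
Iter 7: z = -3.4583 + -1.0769i, |z|^2 = 13.1192
Escaped at iteration 7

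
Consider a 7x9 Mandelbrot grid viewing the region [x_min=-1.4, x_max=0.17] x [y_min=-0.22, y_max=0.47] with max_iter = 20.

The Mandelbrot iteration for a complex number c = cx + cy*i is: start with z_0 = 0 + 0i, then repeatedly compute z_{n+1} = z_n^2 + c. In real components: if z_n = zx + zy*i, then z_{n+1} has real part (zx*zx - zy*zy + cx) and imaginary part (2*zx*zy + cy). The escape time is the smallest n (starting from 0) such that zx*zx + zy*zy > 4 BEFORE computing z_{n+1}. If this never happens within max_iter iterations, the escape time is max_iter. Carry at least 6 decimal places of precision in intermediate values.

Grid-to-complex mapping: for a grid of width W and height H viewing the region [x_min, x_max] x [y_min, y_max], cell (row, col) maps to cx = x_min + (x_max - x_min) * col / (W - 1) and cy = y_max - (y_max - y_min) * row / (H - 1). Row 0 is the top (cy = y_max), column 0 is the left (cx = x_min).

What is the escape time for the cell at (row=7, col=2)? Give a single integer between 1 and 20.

z_0 = 0 + 0i, c = -0.8767 + -0.1338i
Iter 1: z = -0.8767 + -0.1338i, |z|^2 = 0.7864
Iter 2: z = -0.1260 + 0.1008i, |z|^2 = 0.0260
Iter 3: z = -0.8709 + -0.1591i, |z|^2 = 0.7839
Iter 4: z = -0.1435 + 0.1435i, |z|^2 = 0.0412
Iter 5: z = -0.8767 + -0.1749i, |z|^2 = 0.7991
Iter 6: z = -0.1387 + 0.1729i, |z|^2 = 0.0491
Iter 7: z = -0.8873 + -0.1817i, |z|^2 = 0.8204
Iter 8: z = -0.1223 + 0.1887i, |z|^2 = 0.0506
Iter 9: z = -0.8973 + -0.1799i, |z|^2 = 0.8376
Iter 10: z = -0.1038 + 0.1892i, |z|^2 = 0.0466
Iter 11: z = -0.9017 + -0.1730i, |z|^2 = 0.8429
Iter 12: z = -0.0936 + 0.1783i, |z|^2 = 0.0406
Iter 13: z = -0.8997 + -0.1671i, |z|^2 = 0.8374
Iter 14: z = -0.0951 + 0.1670i, |z|^2 = 0.0369
Iter 15: z = -0.8955 + -0.1655i, |z|^2 = 0.8293
Iter 16: z = -0.1022 + 0.1627i, |z|^2 = 0.0369
Iter 17: z = -0.8927 + -0.1670i, |z|^2 = 0.8248
Iter 18: z = -0.1076 + 0.1644i, |z|^2 = 0.0386
Iter 19: z = -0.8921 + -0.1691i, |z|^2 = 0.8245

Answer: 20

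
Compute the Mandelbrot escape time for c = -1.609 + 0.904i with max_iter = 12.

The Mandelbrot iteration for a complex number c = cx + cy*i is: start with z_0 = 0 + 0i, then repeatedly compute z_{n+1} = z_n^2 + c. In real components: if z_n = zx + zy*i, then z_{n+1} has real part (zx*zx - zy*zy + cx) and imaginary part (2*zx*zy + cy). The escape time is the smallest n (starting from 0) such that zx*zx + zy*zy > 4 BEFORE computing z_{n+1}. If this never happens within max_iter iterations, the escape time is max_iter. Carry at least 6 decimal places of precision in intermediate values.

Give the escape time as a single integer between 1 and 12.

z_0 = 0 + 0i, c = -1.6090 + 0.9040i
Iter 1: z = -1.6090 + 0.9040i, |z|^2 = 3.4061
Iter 2: z = 0.1627 + -2.0051i, |z|^2 = 4.0468
Escaped at iteration 2

Answer: 2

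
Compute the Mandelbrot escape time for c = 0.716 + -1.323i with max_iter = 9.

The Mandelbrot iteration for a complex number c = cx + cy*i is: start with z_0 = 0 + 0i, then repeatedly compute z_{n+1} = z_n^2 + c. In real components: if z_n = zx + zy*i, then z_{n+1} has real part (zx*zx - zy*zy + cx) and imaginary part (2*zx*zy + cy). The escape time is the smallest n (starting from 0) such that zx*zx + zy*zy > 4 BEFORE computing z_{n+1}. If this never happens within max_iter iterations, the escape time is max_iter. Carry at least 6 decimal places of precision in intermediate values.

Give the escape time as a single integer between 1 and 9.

Answer: 2

Derivation:
z_0 = 0 + 0i, c = 0.7160 + -1.3230i
Iter 1: z = 0.7160 + -1.3230i, |z|^2 = 2.2630
Iter 2: z = -0.5217 + -3.2175i, |z|^2 = 10.6247
Escaped at iteration 2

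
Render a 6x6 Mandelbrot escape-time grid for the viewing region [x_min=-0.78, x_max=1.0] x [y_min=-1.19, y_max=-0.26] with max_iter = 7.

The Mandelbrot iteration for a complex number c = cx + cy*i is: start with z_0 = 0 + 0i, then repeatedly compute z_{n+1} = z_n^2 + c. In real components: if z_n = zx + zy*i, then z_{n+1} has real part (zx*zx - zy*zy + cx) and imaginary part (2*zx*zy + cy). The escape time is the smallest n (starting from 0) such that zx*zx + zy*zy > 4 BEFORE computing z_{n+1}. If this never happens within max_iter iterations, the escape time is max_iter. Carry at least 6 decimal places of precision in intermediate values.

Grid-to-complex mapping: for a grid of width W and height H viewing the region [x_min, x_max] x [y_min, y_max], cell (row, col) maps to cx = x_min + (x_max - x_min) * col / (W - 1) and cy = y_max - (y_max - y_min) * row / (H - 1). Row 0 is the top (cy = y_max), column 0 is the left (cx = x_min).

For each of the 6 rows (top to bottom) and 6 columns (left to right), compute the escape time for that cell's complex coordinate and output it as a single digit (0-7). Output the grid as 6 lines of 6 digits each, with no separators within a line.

Answer: 777742
777732
577732
467432
347322
333222

Derivation:
(row=0, col=0): c = -0.7800 + -0.2600i → escape time 7
(row=0, col=1): c = -0.4240 + -0.2600i → escape time 7
(row=0, col=2): c = -0.0680 + -0.2600i → escape time 7
(row=0, col=3): c = 0.2880 + -0.2600i → escape time 7
(row=0, col=4): c = 0.6440 + -0.2600i → escape time 4
(row=0, col=5): c = 1.0000 + -0.2600i → escape time 2
(row=1, col=0): c = -0.7800 + -0.4460i → escape time 7
(row=1, col=1): c = -0.4240 + -0.4460i → escape time 7
(row=1, col=2): c = -0.0680 + -0.4460i → escape time 7
(row=1, col=3): c = 0.2880 + -0.4460i → escape time 7
(row=1, col=4): c = 0.6440 + -0.4460i → escape time 3
(row=1, col=5): c = 1.0000 + -0.4460i → escape time 2
(row=2, col=0): c = -0.7800 + -0.6320i → escape time 5
(row=2, col=1): c = -0.4240 + -0.6320i → escape time 7
(row=2, col=2): c = -0.0680 + -0.6320i → escape time 7
(row=2, col=3): c = 0.2880 + -0.6320i → escape time 7
(row=2, col=4): c = 0.6440 + -0.6320i → escape time 3
(row=2, col=5): c = 1.0000 + -0.6320i → escape time 2
(row=3, col=0): c = -0.7800 + -0.8180i → escape time 4
(row=3, col=1): c = -0.4240 + -0.8180i → escape time 6
(row=3, col=2): c = -0.0680 + -0.8180i → escape time 7
(row=3, col=3): c = 0.2880 + -0.8180i → escape time 4
(row=3, col=4): c = 0.6440 + -0.8180i → escape time 3
(row=3, col=5): c = 1.0000 + -0.8180i → escape time 2
(row=4, col=0): c = -0.7800 + -1.0040i → escape time 3
(row=4, col=1): c = -0.4240 + -1.0040i → escape time 4
(row=4, col=2): c = -0.0680 + -1.0040i → escape time 7
(row=4, col=3): c = 0.2880 + -1.0040i → escape time 3
(row=4, col=4): c = 0.6440 + -1.0040i → escape time 2
(row=4, col=5): c = 1.0000 + -1.0040i → escape time 2
(row=5, col=0): c = -0.7800 + -1.1900i → escape time 3
(row=5, col=1): c = -0.4240 + -1.1900i → escape time 3
(row=5, col=2): c = -0.0680 + -1.1900i → escape time 3
(row=5, col=3): c = 0.2880 + -1.1900i → escape time 2
(row=5, col=4): c = 0.6440 + -1.1900i → escape time 2
(row=5, col=5): c = 1.0000 + -1.1900i → escape time 2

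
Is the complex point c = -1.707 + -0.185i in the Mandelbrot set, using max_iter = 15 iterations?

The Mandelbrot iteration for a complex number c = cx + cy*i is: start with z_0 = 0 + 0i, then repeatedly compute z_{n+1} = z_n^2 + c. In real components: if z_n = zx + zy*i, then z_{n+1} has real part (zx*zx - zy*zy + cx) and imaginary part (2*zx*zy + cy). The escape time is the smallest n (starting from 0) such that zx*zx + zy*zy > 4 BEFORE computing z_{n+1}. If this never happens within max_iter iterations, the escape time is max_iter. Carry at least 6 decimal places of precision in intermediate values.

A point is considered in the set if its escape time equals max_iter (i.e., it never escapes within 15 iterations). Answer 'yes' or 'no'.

z_0 = 0 + 0i, c = -1.7070 + -0.1850i
Iter 1: z = -1.7070 + -0.1850i, |z|^2 = 2.9481
Iter 2: z = 1.1726 + 0.4466i, |z|^2 = 1.5745
Iter 3: z = -0.5314 + 0.8624i, |z|^2 = 1.0261
Iter 4: z = -2.1683 + -1.1015i, |z|^2 = 5.9148
Escaped at iteration 4

Answer: no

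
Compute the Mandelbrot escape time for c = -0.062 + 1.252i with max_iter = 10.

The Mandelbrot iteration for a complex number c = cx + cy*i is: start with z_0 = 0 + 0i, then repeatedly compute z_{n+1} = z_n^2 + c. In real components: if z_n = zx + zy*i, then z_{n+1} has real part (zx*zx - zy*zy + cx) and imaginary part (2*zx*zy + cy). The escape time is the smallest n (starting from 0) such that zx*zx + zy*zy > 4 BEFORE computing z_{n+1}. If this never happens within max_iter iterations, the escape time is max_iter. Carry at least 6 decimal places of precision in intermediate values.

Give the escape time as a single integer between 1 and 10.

z_0 = 0 + 0i, c = -0.0620 + 1.2520i
Iter 1: z = -0.0620 + 1.2520i, |z|^2 = 1.5713
Iter 2: z = -1.6257 + 1.0968i, |z|^2 = 3.8456
Iter 3: z = 1.3779 + -2.3139i, |z|^2 = 7.2527
Escaped at iteration 3

Answer: 3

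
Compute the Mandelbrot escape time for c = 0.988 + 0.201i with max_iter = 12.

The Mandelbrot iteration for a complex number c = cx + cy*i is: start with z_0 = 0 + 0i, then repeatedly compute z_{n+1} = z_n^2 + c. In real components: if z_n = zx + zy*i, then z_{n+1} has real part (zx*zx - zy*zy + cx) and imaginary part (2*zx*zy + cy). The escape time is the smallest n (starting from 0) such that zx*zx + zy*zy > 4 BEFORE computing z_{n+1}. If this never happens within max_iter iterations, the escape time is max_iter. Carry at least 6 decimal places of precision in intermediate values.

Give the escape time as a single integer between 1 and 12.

z_0 = 0 + 0i, c = 0.9880 + 0.2010i
Iter 1: z = 0.9880 + 0.2010i, |z|^2 = 1.0165
Iter 2: z = 1.9237 + 0.5982i, |z|^2 = 4.0586
Escaped at iteration 2

Answer: 2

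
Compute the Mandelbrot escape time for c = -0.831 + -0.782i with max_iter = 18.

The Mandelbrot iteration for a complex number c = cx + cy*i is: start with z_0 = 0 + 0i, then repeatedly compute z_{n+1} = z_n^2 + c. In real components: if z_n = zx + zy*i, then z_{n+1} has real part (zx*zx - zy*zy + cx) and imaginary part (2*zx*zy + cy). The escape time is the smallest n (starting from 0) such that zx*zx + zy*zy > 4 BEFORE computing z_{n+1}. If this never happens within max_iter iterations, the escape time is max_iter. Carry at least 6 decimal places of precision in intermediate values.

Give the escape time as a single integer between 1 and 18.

Answer: 4

Derivation:
z_0 = 0 + 0i, c = -0.8310 + -0.7820i
Iter 1: z = -0.8310 + -0.7820i, |z|^2 = 1.3021
Iter 2: z = -0.7520 + 0.5177i, |z|^2 = 0.8334
Iter 3: z = -0.5335 + -1.5606i, |z|^2 = 2.7200
Iter 4: z = -2.9817 + 0.8833i, |z|^2 = 9.6705
Escaped at iteration 4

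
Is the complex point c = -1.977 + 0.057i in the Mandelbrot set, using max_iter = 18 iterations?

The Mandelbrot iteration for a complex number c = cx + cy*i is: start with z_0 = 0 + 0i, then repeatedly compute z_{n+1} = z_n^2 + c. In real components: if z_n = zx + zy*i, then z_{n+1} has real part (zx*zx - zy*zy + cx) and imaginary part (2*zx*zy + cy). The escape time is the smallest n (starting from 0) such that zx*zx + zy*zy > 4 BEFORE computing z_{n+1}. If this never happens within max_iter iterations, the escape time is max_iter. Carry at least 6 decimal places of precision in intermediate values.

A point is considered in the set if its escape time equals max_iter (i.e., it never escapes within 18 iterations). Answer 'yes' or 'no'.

Answer: no

Derivation:
z_0 = 0 + 0i, c = -1.9770 + 0.0570i
Iter 1: z = -1.9770 + 0.0570i, |z|^2 = 3.9118
Iter 2: z = 1.9283 + -0.1684i, |z|^2 = 3.7466
Iter 3: z = 1.7129 + -0.5924i, |z|^2 = 3.2850
Iter 4: z = 0.6062 + -1.9723i, |z|^2 = 4.2575
Escaped at iteration 4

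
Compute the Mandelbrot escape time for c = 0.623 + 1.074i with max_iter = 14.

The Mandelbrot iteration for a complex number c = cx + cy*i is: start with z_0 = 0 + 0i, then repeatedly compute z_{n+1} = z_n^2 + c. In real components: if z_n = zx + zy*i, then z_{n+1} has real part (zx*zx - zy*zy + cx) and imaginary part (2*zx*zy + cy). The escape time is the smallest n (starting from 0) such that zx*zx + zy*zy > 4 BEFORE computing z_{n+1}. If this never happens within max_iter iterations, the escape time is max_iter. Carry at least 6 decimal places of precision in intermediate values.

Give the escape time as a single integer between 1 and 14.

z_0 = 0 + 0i, c = 0.6230 + 1.0740i
Iter 1: z = 0.6230 + 1.0740i, |z|^2 = 1.5416
Iter 2: z = -0.1423 + 2.4122i, |z|^2 = 5.8390
Escaped at iteration 2

Answer: 2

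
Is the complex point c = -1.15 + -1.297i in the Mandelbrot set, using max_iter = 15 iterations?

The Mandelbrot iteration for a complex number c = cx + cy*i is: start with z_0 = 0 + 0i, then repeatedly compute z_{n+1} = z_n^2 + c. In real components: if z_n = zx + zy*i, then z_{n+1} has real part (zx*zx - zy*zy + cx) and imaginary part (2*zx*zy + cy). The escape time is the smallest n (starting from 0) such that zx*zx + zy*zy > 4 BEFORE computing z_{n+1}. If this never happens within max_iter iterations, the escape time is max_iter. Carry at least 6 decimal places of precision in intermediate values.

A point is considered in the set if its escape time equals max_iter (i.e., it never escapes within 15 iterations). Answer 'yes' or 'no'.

z_0 = 0 + 0i, c = -1.1500 + -1.2970i
Iter 1: z = -1.1500 + -1.2970i, |z|^2 = 3.0047
Iter 2: z = -1.5097 + 1.6861i, |z|^2 = 5.1222
Escaped at iteration 2

Answer: no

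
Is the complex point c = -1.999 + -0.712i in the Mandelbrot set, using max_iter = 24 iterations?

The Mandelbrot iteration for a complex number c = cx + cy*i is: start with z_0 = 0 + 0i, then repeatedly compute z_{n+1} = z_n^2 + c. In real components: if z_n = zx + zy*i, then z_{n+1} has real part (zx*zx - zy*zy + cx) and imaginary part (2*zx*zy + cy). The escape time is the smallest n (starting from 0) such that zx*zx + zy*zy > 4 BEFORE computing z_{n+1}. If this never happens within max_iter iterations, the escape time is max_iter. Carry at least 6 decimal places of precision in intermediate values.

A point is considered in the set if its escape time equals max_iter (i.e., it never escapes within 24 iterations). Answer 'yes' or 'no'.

z_0 = 0 + 0i, c = -1.9990 + -0.7120i
Iter 1: z = -1.9990 + -0.7120i, |z|^2 = 4.5029
Escaped at iteration 1

Answer: no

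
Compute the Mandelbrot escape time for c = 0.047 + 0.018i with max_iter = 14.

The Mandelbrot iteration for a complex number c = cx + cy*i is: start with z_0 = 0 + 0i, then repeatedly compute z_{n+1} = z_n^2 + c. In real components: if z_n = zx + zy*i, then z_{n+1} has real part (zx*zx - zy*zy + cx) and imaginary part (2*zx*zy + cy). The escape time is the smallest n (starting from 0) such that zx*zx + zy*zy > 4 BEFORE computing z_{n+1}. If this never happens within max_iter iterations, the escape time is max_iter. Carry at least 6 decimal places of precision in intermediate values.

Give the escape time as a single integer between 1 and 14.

Answer: 14

Derivation:
z_0 = 0 + 0i, c = 0.0470 + 0.0180i
Iter 1: z = 0.0470 + 0.0180i, |z|^2 = 0.0025
Iter 2: z = 0.0489 + 0.0197i, |z|^2 = 0.0028
Iter 3: z = 0.0490 + 0.0199i, |z|^2 = 0.0028
Iter 4: z = 0.0490 + 0.0200i, |z|^2 = 0.0028
Iter 5: z = 0.0490 + 0.0200i, |z|^2 = 0.0028
Iter 6: z = 0.0490 + 0.0200i, |z|^2 = 0.0028
Iter 7: z = 0.0490 + 0.0200i, |z|^2 = 0.0028
Iter 8: z = 0.0490 + 0.0200i, |z|^2 = 0.0028
Iter 9: z = 0.0490 + 0.0200i, |z|^2 = 0.0028
Iter 10: z = 0.0490 + 0.0200i, |z|^2 = 0.0028
Iter 11: z = 0.0490 + 0.0200i, |z|^2 = 0.0028
Iter 12: z = 0.0490 + 0.0200i, |z|^2 = 0.0028
Iter 13: z = 0.0490 + 0.0200i, |z|^2 = 0.0028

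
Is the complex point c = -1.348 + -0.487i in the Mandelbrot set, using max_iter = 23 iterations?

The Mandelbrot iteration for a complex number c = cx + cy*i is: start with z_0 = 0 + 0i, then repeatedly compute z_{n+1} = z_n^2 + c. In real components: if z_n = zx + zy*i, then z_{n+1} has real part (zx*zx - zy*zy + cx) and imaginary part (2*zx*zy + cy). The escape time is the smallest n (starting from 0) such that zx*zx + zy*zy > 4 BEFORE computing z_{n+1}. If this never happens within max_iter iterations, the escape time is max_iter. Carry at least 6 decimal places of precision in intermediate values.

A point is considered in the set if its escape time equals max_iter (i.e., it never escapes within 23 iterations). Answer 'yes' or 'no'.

z_0 = 0 + 0i, c = -1.3480 + -0.4870i
Iter 1: z = -1.3480 + -0.4870i, |z|^2 = 2.0543
Iter 2: z = 0.2319 + 0.8260i, |z|^2 = 0.7360
Iter 3: z = -1.9764 + -0.1039i, |z|^2 = 3.9170
Iter 4: z = 2.5474 + -0.0764i, |z|^2 = 6.4950
Escaped at iteration 4

Answer: no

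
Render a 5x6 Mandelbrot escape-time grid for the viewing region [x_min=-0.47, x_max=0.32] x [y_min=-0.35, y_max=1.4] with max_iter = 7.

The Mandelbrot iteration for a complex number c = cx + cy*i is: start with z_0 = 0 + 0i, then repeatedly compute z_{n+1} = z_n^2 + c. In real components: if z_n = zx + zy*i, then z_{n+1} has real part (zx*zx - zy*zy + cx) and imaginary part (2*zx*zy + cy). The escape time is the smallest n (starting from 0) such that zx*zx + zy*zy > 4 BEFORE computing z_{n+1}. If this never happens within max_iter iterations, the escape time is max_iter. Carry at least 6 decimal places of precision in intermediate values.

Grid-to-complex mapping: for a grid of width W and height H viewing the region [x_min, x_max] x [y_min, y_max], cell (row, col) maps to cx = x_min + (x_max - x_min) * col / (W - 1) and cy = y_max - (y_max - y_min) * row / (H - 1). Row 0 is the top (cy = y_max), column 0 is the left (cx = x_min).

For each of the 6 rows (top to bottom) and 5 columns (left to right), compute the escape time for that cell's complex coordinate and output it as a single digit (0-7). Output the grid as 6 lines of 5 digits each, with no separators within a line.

Answer: 22222
45643
77777
77777
77777
77777

Derivation:
(row=0, col=0): c = -0.4700 + 1.4000i → escape time 2
(row=0, col=1): c = -0.2725 + 1.4000i → escape time 2
(row=0, col=2): c = -0.0750 + 1.4000i → escape time 2
(row=0, col=3): c = 0.1225 + 1.4000i → escape time 2
(row=0, col=4): c = 0.3200 + 1.4000i → escape time 2
(row=1, col=0): c = -0.4700 + 1.0500i → escape time 4
(row=1, col=1): c = -0.2725 + 1.0500i → escape time 5
(row=1, col=2): c = -0.0750 + 1.0500i → escape time 6
(row=1, col=3): c = 0.1225 + 1.0500i → escape time 4
(row=1, col=4): c = 0.3200 + 1.0500i → escape time 3
(row=2, col=0): c = -0.4700 + 0.7000i → escape time 7
(row=2, col=1): c = -0.2725 + 0.7000i → escape time 7
(row=2, col=2): c = -0.0750 + 0.7000i → escape time 7
(row=2, col=3): c = 0.1225 + 0.7000i → escape time 7
(row=2, col=4): c = 0.3200 + 0.7000i → escape time 7
(row=3, col=0): c = -0.4700 + 0.3500i → escape time 7
(row=3, col=1): c = -0.2725 + 0.3500i → escape time 7
(row=3, col=2): c = -0.0750 + 0.3500i → escape time 7
(row=3, col=3): c = 0.1225 + 0.3500i → escape time 7
(row=3, col=4): c = 0.3200 + 0.3500i → escape time 7
(row=4, col=0): c = -0.4700 + 0.0000i → escape time 7
(row=4, col=1): c = -0.2725 + 0.0000i → escape time 7
(row=4, col=2): c = -0.0750 + 0.0000i → escape time 7
(row=4, col=3): c = 0.1225 + 0.0000i → escape time 7
(row=4, col=4): c = 0.3200 + 0.0000i → escape time 7
(row=5, col=0): c = -0.4700 + -0.3500i → escape time 7
(row=5, col=1): c = -0.2725 + -0.3500i → escape time 7
(row=5, col=2): c = -0.0750 + -0.3500i → escape time 7
(row=5, col=3): c = 0.1225 + -0.3500i → escape time 7
(row=5, col=4): c = 0.3200 + -0.3500i → escape time 7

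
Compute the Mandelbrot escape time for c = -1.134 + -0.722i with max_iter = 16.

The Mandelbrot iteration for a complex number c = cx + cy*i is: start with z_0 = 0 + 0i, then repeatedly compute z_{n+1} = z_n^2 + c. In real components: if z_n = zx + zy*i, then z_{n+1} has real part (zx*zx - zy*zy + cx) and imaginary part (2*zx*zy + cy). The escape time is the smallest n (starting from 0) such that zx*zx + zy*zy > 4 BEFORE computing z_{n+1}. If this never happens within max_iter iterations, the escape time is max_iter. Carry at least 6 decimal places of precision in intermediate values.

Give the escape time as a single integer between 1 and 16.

z_0 = 0 + 0i, c = -1.1340 + -0.7220i
Iter 1: z = -1.1340 + -0.7220i, |z|^2 = 1.8072
Iter 2: z = -0.3693 + 0.9155i, |z|^2 = 0.9745
Iter 3: z = -1.8357 + -1.3982i, |z|^2 = 5.3250
Escaped at iteration 3

Answer: 3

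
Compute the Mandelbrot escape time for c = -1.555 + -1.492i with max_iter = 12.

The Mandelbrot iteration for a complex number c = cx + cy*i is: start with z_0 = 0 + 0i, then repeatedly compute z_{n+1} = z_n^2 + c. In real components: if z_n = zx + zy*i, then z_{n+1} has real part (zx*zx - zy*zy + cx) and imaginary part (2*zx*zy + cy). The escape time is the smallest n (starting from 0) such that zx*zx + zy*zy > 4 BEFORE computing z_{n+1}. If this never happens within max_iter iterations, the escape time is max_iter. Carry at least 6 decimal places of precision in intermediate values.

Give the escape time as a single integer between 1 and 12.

Answer: 1

Derivation:
z_0 = 0 + 0i, c = -1.5550 + -1.4920i
Iter 1: z = -1.5550 + -1.4920i, |z|^2 = 4.6441
Escaped at iteration 1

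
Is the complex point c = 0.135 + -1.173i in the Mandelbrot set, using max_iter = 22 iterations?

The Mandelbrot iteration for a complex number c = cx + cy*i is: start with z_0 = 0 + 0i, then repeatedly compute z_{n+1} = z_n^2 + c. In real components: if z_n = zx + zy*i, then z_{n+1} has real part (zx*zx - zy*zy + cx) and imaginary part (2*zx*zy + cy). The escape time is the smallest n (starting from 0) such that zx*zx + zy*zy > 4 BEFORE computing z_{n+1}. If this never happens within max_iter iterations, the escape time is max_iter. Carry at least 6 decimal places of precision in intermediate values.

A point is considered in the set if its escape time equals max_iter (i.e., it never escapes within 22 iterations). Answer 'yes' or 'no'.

Answer: no

Derivation:
z_0 = 0 + 0i, c = 0.1350 + -1.1730i
Iter 1: z = 0.1350 + -1.1730i, |z|^2 = 1.3942
Iter 2: z = -1.2227 + -1.4897i, |z|^2 = 3.7142
Iter 3: z = -0.5892 + 2.4699i, |z|^2 = 6.4478
Escaped at iteration 3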